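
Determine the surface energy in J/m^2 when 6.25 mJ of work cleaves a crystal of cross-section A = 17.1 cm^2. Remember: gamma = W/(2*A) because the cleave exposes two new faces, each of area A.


Convert: A = 17.1 cm^2 = 0.00171 m^2, W = 6.25 mJ = 0.00625 J
Cleaving exposes two faces of area A, so total new surface = 2*A and gamma = W / (2*A)
gamma = 0.00625 / (2 * 0.00171)
gamma = 1.827 J/m^2

1.827


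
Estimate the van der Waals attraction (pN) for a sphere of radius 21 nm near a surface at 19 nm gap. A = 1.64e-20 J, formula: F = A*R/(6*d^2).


Convert to SI: R = 21 nm = 2.1e-08 m, d = 19 nm = 1.9e-08 m
F = A * R / (6 * d^2)
F = 1.64e-20 * 2.1e-08 / (6 * (1.9e-08)^2)
F = 1.59003e-13 N = 0.159 pN

0.159


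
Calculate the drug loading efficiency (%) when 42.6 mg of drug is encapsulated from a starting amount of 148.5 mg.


Drug loading efficiency = (drug loaded / drug initial) * 100
DLE = 42.6 / 148.5 * 100
DLE = 0.2869 * 100
DLE = 28.69%

28.69


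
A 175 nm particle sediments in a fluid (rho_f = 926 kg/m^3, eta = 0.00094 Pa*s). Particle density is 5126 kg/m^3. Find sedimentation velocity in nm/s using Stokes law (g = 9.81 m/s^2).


Radius R = 175/2 nm = 8.75e-08 m
Density difference = 5126 - 926 = 4200 kg/m^3
v = 2 * R^2 * (rho_p - rho_f) * g / (9 * eta)
v = 2 * (8.75e-08)^2 * 4200 * 9.81 / (9 * 0.00094)
v = 7.45751e-08 m/s = 74.5751 nm/s

74.5751


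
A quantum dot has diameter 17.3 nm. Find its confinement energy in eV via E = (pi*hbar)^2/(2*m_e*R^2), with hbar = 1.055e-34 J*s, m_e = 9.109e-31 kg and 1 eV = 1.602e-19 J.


Radius R = 17.3/2 = 8.65 nm = 8.65e-09 m
E = (pi * 1.055e-34)^2 / (2 * 9.109e-31 * (8.65e-09)^2)
E(J) = 8.05883e-22
E = E(J) / 1.602e-19 = 0.005 eV

0.005


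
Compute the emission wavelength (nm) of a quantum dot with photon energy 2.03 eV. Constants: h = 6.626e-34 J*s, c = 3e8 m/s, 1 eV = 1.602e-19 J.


Convert energy: E = 2.03 eV = 2.03 * 1.602e-19 = 3.25206e-19 J
lambda = h*c / E = 6.626e-34 * 3e8 / 3.25206e-19
lambda = 6.11243e-07 m = 611.2 nm

611.2


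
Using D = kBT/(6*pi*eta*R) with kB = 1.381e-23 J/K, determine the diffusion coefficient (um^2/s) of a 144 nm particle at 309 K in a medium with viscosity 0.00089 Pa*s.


Radius R = 144/2 = 72 nm = 7.2e-08 m
D = kB*T / (6*pi*eta*R)
D = 1.381e-23 * 309 / (6 * pi * 0.00089 * 7.2e-08)
D = 3.53288e-12 m^2/s = 3.533 um^2/s

3.533


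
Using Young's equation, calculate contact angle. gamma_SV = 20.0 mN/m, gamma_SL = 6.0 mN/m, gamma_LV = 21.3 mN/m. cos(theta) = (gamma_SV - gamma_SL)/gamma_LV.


cos(theta) = (gamma_SV - gamma_SL) / gamma_LV
cos(theta) = (20.0 - 6.0) / 21.3
cos(theta) = 0.657277
theta = arccos(0.657277) = 48.91 degrees

48.91


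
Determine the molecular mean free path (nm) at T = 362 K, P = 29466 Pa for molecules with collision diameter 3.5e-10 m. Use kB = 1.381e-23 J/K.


Mean free path: lambda = kB*T / (sqrt(2) * pi * d^2 * P)
lambda = 1.381e-23 * 362 / (sqrt(2) * pi * (3.5e-10)^2 * 29466)
lambda = 3.11731e-07 m
lambda = 311.73 nm

311.73


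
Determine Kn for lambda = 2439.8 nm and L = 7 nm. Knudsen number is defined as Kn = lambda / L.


Knudsen number Kn = lambda / L
Kn = 2439.8 / 7
Kn = 348.5429

348.5429


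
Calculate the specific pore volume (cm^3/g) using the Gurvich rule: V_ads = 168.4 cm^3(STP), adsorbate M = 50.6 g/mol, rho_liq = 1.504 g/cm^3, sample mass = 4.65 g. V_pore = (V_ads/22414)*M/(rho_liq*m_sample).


Moles adsorbed n = V_ads / 22414 = 168.4 / 22414 = 7.513161e-03 mol
Liquid volume V_liq = n * M / rho_liq = 7.513161e-03 * 50.6 / 1.504 = 0.25277 cm^3
Specific pore volume V_pore = V_liq / m_sample = 0.25277 / 4.65
V_pore = 0.0544 cm^3/g

0.0544


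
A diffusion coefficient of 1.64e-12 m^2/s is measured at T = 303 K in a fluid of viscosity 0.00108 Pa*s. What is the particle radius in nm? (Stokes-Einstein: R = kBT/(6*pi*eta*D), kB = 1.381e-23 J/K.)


Stokes-Einstein: R = kB*T / (6*pi*eta*D)
R = 1.381e-23 * 303 / (6 * pi * 0.00108 * 1.64e-12)
R = 1.25334e-07 m = 125.33 nm

125.33


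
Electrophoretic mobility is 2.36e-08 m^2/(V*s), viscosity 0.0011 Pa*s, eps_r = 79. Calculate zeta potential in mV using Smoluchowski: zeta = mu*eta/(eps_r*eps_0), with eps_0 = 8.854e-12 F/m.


Smoluchowski equation: zeta = mu * eta / (eps_r * eps_0)
zeta = 2.36e-08 * 0.0011 / (79 * 8.854e-12)
zeta = 0.037114 V = 37.11 mV

37.11


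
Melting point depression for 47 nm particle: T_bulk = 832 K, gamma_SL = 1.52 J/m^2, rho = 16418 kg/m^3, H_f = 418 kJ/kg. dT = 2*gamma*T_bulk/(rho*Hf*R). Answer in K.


Radius R = 47/2 = 23.5 nm = 2.35e-08 m
Convert H_f = 418 kJ/kg = 418000 J/kg
dT = 2 * gamma_SL * T_bulk / (rho * H_f * R)
dT = 2 * 1.52 * 832 / (16418 * 418000 * 2.35e-08)
dT = 15.7 K

15.7


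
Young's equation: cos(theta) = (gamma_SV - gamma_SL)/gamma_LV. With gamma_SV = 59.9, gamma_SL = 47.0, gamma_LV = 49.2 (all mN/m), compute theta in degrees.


cos(theta) = (gamma_SV - gamma_SL) / gamma_LV
cos(theta) = (59.9 - 47.0) / 49.2
cos(theta) = 0.262195
theta = arccos(0.262195) = 74.8 degrees

74.8


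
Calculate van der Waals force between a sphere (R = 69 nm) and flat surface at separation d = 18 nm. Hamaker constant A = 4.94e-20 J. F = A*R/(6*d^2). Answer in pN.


Convert to SI: R = 69 nm = 6.9e-08 m, d = 18 nm = 1.8e-08 m
F = A * R / (6 * d^2)
F = 4.94e-20 * 6.9e-08 / (6 * (1.8e-08)^2)
F = 1.7534e-12 N = 1.753 pN

1.753


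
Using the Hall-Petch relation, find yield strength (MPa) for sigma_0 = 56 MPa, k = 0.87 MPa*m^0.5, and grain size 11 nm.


d = 11 nm = 1.1e-08 m
sqrt(d) = 0.0001048809
Hall-Petch contribution = k / sqrt(d) = 0.87 / 0.0001048809 = 8295.1 MPa
sigma = sigma_0 + k/sqrt(d) = 56 + 8295.1 = 8351.1 MPa

8351.1


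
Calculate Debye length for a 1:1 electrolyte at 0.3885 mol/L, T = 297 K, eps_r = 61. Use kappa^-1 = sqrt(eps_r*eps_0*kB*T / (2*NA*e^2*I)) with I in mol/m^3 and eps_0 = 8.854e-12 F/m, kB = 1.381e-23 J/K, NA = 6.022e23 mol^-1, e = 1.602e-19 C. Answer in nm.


Ionic strength I = 0.3885 * 1^2 * 1000 = 388.5 mol/m^3
kappa^-1 = sqrt(61 * 8.854e-12 * 1.381e-23 * 297 / (2 * 6.022e23 * (1.602e-19)^2 * 388.5))
kappa^-1 = 0.43 nm

0.43


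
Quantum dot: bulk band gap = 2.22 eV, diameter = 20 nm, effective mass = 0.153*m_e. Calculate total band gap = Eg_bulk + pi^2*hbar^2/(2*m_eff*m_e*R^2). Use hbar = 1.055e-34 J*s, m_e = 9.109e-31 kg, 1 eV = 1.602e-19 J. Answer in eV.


Radius R = 20/2 nm = 1e-08 m
Confinement energy dE = pi^2 * hbar^2 / (2 * m_eff * m_e * R^2)
dE = pi^2 * (1.055e-34)^2 / (2 * 0.153 * 9.109e-31 * (1e-08)^2) J, divided by 1.602e-19 J/eV
dE = 0.0246 eV
Total band gap = E_g(bulk) + dE = 2.22 + 0.0246 = 2.2446 eV

2.2446


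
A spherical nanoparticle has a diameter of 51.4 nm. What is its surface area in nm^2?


Radius r = 51.4/2 = 25.7 nm
Surface area SA = 4 * pi * r^2
SA = 4 * pi * (25.7)^2
SA = 8299.96 nm^2

8299.96


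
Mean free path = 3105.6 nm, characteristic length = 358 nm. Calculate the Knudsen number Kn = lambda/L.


Knudsen number Kn = lambda / L
Kn = 3105.6 / 358
Kn = 8.6749

8.6749


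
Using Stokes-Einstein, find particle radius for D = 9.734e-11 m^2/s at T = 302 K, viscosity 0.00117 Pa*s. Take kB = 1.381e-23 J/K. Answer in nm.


Stokes-Einstein: R = kB*T / (6*pi*eta*D)
R = 1.381e-23 * 302 / (6 * pi * 0.00117 * 9.734e-11)
R = 1.94277e-09 m = 1.94 nm

1.94


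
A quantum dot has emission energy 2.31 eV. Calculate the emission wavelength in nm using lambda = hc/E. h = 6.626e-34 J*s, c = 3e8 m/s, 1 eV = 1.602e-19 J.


Convert energy: E = 2.31 eV = 2.31 * 1.602e-19 = 3.70062e-19 J
lambda = h*c / E = 6.626e-34 * 3e8 / 3.70062e-19
lambda = 5.37153e-07 m = 537.2 nm

537.2


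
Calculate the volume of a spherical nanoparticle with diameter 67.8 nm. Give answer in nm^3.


Radius r = 67.8/2 = 33.9 nm
Volume V = (4/3) * pi * r^3
V = (4/3) * pi * (33.9)^3
V = 163187.81 nm^3

163187.81


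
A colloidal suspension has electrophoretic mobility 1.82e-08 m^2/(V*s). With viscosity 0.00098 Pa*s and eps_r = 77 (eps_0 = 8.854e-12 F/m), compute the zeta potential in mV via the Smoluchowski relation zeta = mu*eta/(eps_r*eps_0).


Smoluchowski equation: zeta = mu * eta / (eps_r * eps_0)
zeta = 1.82e-08 * 0.00098 / (77 * 8.854e-12)
zeta = 0.026162 V = 26.16 mV

26.16


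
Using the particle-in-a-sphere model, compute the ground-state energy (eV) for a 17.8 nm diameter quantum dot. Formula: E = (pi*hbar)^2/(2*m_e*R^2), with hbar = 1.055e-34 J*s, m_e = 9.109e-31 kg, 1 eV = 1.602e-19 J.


Radius R = 17.8/2 = 8.9 nm = 8.9e-09 m
E = (pi * 1.055e-34)^2 / (2 * 9.109e-31 * (8.9e-09)^2)
E(J) = 7.61244e-22
E = E(J) / 1.602e-19 = 0.0048 eV

0.0048


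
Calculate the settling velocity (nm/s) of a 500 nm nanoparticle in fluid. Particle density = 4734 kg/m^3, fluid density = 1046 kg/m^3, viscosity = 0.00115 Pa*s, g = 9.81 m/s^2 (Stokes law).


Radius R = 500/2 nm = 2.5e-07 m
Density difference = 4734 - 1046 = 3688 kg/m^3
v = 2 * R^2 * (rho_p - rho_f) * g / (9 * eta)
v = 2 * (2.5e-07)^2 * 3688 * 9.81 / (9 * 0.00115)
v = 4.36948e-07 m/s = 436.9478 nm/s

436.9478


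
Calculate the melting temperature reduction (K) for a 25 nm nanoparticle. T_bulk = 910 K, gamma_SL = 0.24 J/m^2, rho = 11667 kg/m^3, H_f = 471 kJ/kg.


Radius R = 25/2 = 12.5 nm = 1.25e-08 m
Convert H_f = 471 kJ/kg = 471000 J/kg
dT = 2 * gamma_SL * T_bulk / (rho * H_f * R)
dT = 2 * 0.24 * 910 / (11667 * 471000 * 1.25e-08)
dT = 6.4 K

6.4


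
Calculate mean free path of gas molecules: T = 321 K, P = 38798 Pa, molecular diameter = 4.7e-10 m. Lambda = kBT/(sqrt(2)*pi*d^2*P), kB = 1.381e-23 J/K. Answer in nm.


Mean free path: lambda = kB*T / (sqrt(2) * pi * d^2 * P)
lambda = 1.381e-23 * 321 / (sqrt(2) * pi * (4.7e-10)^2 * 38798)
lambda = 1.1642e-07 m
lambda = 116.42 nm

116.42


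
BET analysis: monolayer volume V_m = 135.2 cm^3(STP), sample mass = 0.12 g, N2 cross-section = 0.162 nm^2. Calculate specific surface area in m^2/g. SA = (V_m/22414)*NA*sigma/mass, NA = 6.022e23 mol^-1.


Number of moles in monolayer = V_m / 22414 = 135.2 / 22414 = 0.00603194
Number of molecules = moles * NA = 0.00603194 * 6.022e23
SA = molecules * sigma / mass
SA = (135.2 / 22414) * 6.022e23 * 0.162e-18 / 0.12
SA = 4903.8 m^2/g

4903.8


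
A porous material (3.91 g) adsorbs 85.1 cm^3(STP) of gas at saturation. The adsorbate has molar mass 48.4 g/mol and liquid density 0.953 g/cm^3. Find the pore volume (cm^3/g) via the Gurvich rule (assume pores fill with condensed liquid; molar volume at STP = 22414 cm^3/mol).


Moles adsorbed n = V_ads / 22414 = 85.1 / 22414 = 3.796734e-03 mol
Liquid volume V_liq = n * M / rho_liq = 3.796734e-03 * 48.4 / 0.953 = 0.19282 cm^3
Specific pore volume V_pore = V_liq / m_sample = 0.19282 / 3.91
V_pore = 0.0493 cm^3/g

0.0493


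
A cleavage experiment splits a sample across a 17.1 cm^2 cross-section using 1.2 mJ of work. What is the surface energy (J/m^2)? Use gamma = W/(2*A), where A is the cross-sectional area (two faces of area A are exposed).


Convert: A = 17.1 cm^2 = 0.00171 m^2, W = 1.2 mJ = 0.0012 J
Cleaving exposes two faces of area A, so total new surface = 2*A and gamma = W / (2*A)
gamma = 0.0012 / (2 * 0.00171)
gamma = 0.351 J/m^2

0.351


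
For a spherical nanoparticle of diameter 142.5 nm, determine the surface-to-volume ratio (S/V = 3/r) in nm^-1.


Radius r = 142.5/2 = 71.25 nm
S/V = 3 / r = 3 / 71.25
S/V = 0.0421 nm^-1

0.0421


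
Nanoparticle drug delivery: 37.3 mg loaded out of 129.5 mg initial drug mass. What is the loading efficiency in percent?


Drug loading efficiency = (drug loaded / drug initial) * 100
DLE = 37.3 / 129.5 * 100
DLE = 0.288 * 100
DLE = 28.8%

28.8


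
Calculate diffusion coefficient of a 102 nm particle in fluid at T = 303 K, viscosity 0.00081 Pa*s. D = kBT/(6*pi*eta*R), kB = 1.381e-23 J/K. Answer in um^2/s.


Radius R = 102/2 = 51 nm = 5.1e-08 m
D = kB*T / (6*pi*eta*R)
D = 1.381e-23 * 303 / (6 * pi * 0.00081 * 5.1e-08)
D = 5.37378e-12 m^2/s = 5.374 um^2/s

5.374


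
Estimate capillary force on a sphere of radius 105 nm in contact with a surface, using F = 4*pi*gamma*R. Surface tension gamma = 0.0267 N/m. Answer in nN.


Convert radius: R = 105 nm = 1.05e-07 m
F = 4 * pi * gamma * R
F = 4 * pi * 0.0267 * 1.05e-07
F = 3.52298e-08 N = 35.2298 nN

35.2298


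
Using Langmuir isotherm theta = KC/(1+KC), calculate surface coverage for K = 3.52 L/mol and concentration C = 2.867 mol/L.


Langmuir isotherm: theta = K*C / (1 + K*C)
K*C = 3.52 * 2.867 = 10.09184
theta = 10.09184 / (1 + 10.09184) = 10.09184 / 11.09184
theta = 0.9098

0.9098


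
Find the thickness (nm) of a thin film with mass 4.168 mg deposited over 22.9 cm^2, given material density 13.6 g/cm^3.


Convert: m = 4.168 mg = 4.1680e-06 kg, A = 22.9 cm^2 = 2.2900e-03 m^2, rho = 13.6 g/cm^3 = 13600 kg/m^3
t = m / (A * rho)
t = 4.1680e-06 / (2.2900e-03 * 13600)
t = 1.3383e-07 m = 133.8 nm

133.8


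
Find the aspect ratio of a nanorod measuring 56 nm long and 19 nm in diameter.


Aspect ratio AR = length / diameter
AR = 56 / 19
AR = 2.95

2.95


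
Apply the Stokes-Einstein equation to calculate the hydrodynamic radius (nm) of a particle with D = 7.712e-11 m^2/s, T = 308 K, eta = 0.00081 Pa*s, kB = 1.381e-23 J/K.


Stokes-Einstein: R = kB*T / (6*pi*eta*D)
R = 1.381e-23 * 308 / (6 * pi * 0.00081 * 7.712e-11)
R = 3.61236e-09 m = 3.61 nm

3.61


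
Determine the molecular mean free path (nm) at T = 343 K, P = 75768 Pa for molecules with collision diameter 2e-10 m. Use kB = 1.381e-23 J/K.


Mean free path: lambda = kB*T / (sqrt(2) * pi * d^2 * P)
lambda = 1.381e-23 * 343 / (sqrt(2) * pi * (2e-10)^2 * 75768)
lambda = 3.51785e-07 m
lambda = 351.78 nm

351.78


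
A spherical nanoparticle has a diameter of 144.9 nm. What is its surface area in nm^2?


Radius r = 144.9/2 = 72.45 nm
Surface area SA = 4 * pi * r^2
SA = 4 * pi * (72.45)^2
SA = 65960.91 nm^2

65960.91


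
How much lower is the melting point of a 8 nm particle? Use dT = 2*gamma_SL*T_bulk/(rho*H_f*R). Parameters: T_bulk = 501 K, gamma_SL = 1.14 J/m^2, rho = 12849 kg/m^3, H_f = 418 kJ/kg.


Radius R = 8/2 = 4 nm = 4e-09 m
Convert H_f = 418 kJ/kg = 418000 J/kg
dT = 2 * gamma_SL * T_bulk / (rho * H_f * R)
dT = 2 * 1.14 * 501 / (12849 * 418000 * 4e-09)
dT = 53.2 K

53.2


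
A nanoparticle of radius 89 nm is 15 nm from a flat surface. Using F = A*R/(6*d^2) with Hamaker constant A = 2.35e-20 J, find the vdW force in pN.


Convert to SI: R = 89 nm = 8.9e-08 m, d = 15 nm = 1.5e-08 m
F = A * R / (6 * d^2)
F = 2.35e-20 * 8.9e-08 / (6 * (1.5e-08)^2)
F = 1.54926e-12 N = 1.549 pN

1.549


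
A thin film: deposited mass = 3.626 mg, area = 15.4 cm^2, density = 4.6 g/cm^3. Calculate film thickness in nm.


Convert: m = 3.626 mg = 3.6260e-06 kg, A = 15.4 cm^2 = 1.5400e-03 m^2, rho = 4.6 g/cm^3 = 4600 kg/m^3
t = m / (A * rho)
t = 3.6260e-06 / (1.5400e-03 * 4600)
t = 5.1186e-07 m = 511.9 nm

511.9


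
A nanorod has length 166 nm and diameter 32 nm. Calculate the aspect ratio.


Aspect ratio AR = length / diameter
AR = 166 / 32
AR = 5.19

5.19


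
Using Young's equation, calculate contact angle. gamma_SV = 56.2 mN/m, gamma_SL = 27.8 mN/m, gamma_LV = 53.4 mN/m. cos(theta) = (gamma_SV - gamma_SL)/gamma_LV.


cos(theta) = (gamma_SV - gamma_SL) / gamma_LV
cos(theta) = (56.2 - 27.8) / 53.4
cos(theta) = 0.531835
theta = arccos(0.531835) = 57.87 degrees

57.87


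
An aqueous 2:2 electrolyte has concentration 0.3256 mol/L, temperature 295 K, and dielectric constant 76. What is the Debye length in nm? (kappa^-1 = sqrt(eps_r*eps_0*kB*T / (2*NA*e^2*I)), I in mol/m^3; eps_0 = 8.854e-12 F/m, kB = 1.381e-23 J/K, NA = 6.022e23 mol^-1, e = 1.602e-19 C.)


Ionic strength I = 0.3256 * 2^2 * 1000 = 1302.4 mol/m^3
kappa^-1 = sqrt(76 * 8.854e-12 * 1.381e-23 * 295 / (2 * 6.022e23 * (1.602e-19)^2 * 1302.4))
kappa^-1 = 0.261 nm

0.261


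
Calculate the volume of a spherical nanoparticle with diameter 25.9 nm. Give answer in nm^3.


Radius r = 25.9/2 = 12.95 nm
Volume V = (4/3) * pi * r^3
V = (4/3) * pi * (12.95)^3
V = 9096.99 nm^3

9096.99


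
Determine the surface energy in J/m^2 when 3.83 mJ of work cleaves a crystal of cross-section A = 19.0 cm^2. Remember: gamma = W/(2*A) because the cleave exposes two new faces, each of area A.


Convert: A = 19.0 cm^2 = 0.0019 m^2, W = 3.83 mJ = 0.00383 J
Cleaving exposes two faces of area A, so total new surface = 2*A and gamma = W / (2*A)
gamma = 0.00383 / (2 * 0.0019)
gamma = 1.008 J/m^2

1.008


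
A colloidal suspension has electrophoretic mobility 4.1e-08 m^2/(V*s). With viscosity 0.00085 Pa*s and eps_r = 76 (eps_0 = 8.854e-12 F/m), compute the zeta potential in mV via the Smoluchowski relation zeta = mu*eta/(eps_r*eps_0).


Smoluchowski equation: zeta = mu * eta / (eps_r * eps_0)
zeta = 4.1e-08 * 0.00085 / (76 * 8.854e-12)
zeta = 0.05179 V = 51.79 mV

51.79


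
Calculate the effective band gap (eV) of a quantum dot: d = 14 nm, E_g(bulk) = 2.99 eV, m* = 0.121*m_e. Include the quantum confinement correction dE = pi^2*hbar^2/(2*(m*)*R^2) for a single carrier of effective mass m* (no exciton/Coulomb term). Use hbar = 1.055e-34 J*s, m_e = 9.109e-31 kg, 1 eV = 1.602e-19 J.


Radius R = 14/2 nm = 7e-09 m
Confinement energy dE = pi^2 * hbar^2 / (2 * m_eff * m_e * R^2)
dE = pi^2 * (1.055e-34)^2 / (2 * 0.121 * 9.109e-31 * (7e-09)^2) J, divided by 1.602e-19 J/eV
dE = 0.0635 eV
Total band gap = E_g(bulk) + dE = 2.99 + 0.0635 = 3.0535 eV

3.0535


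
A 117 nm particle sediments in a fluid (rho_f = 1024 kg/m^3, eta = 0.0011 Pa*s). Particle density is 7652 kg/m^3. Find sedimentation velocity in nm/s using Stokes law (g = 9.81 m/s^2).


Radius R = 117/2 nm = 5.85e-08 m
Density difference = 7652 - 1024 = 6628 kg/m^3
v = 2 * R^2 * (rho_p - rho_f) * g / (9 * eta)
v = 2 * (5.85e-08)^2 * 6628 * 9.81 / (9 * 0.0011)
v = 4.49529e-08 m/s = 44.9529 nm/s

44.9529


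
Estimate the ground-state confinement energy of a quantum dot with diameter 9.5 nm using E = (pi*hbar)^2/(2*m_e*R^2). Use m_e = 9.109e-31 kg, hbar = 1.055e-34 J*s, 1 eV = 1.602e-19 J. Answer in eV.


Radius R = 9.5/2 = 4.75 nm = 4.75e-09 m
E = (pi * 1.055e-34)^2 / (2 * 9.109e-31 * (4.75e-09)^2)
E(J) = 2.67249e-21
E = E(J) / 1.602e-19 = 0.0167 eV

0.0167


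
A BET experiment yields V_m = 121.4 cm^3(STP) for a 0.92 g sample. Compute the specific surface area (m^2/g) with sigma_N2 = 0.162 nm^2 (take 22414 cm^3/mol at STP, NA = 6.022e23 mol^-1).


Number of moles in monolayer = V_m / 22414 = 121.4 / 22414 = 0.00541626
Number of molecules = moles * NA = 0.00541626 * 6.022e23
SA = molecules * sigma / mass
SA = (121.4 / 22414) * 6.022e23 * 0.162e-18 / 0.92
SA = 574.3 m^2/g

574.3


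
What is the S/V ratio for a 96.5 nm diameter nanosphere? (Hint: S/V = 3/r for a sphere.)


Radius r = 96.5/2 = 48.25 nm
S/V = 3 / r = 3 / 48.25
S/V = 0.0622 nm^-1

0.0622


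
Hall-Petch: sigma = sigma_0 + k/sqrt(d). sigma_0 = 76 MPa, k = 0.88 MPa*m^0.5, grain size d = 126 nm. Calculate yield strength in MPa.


d = 126 nm = 1.26e-07 m
sqrt(d) = 0.0003549648
Hall-Petch contribution = k / sqrt(d) = 0.88 / 0.0003549648 = 2479.1 MPa
sigma = sigma_0 + k/sqrt(d) = 76 + 2479.1 = 2555.1 MPa

2555.1


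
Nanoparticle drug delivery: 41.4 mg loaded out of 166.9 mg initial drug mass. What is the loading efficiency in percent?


Drug loading efficiency = (drug loaded / drug initial) * 100
DLE = 41.4 / 166.9 * 100
DLE = 0.2481 * 100
DLE = 24.81%

24.81


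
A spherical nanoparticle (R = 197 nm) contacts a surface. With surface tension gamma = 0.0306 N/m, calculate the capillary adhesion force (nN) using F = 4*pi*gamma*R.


Convert radius: R = 197 nm = 1.97e-07 m
F = 4 * pi * gamma * R
F = 4 * pi * 0.0306 * 1.97e-07
F = 7.57526e-08 N = 75.7526 nN

75.7526


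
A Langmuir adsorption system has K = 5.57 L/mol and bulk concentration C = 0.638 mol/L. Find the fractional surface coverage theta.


Langmuir isotherm: theta = K*C / (1 + K*C)
K*C = 5.57 * 0.638 = 3.55366
theta = 3.55366 / (1 + 3.55366) = 3.55366 / 4.55366
theta = 0.7804

0.7804


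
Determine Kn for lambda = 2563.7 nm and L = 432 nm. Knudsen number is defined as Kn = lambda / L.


Knudsen number Kn = lambda / L
Kn = 2563.7 / 432
Kn = 5.9345

5.9345


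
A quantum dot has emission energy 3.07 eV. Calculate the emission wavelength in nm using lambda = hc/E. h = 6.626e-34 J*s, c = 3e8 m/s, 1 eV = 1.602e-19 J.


Convert energy: E = 3.07 eV = 3.07 * 1.602e-19 = 4.91814e-19 J
lambda = h*c / E = 6.626e-34 * 3e8 / 4.91814e-19
lambda = 4.04177e-07 m = 404.2 nm

404.2


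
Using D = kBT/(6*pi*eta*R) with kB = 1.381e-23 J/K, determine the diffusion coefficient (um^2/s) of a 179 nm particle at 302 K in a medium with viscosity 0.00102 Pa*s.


Radius R = 179/2 = 89.5 nm = 8.95e-08 m
D = kB*T / (6*pi*eta*R)
D = 1.381e-23 * 302 / (6 * pi * 0.00102 * 8.95e-08)
D = 2.42369e-12 m^2/s = 2.424 um^2/s

2.424


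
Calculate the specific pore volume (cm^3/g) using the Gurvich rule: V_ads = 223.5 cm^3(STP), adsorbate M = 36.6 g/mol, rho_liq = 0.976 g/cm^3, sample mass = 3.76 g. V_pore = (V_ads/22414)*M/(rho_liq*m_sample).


Moles adsorbed n = V_ads / 22414 = 223.5 / 22414 = 9.971446e-03 mol
Liquid volume V_liq = n * M / rho_liq = 9.971446e-03 * 36.6 / 0.976 = 0.37393 cm^3
Specific pore volume V_pore = V_liq / m_sample = 0.37393 / 3.76
V_pore = 0.0994 cm^3/g

0.0994


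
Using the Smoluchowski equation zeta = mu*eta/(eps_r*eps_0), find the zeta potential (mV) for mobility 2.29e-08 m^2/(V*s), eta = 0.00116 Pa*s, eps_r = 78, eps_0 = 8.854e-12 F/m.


Smoluchowski equation: zeta = mu * eta / (eps_r * eps_0)
zeta = 2.29e-08 * 0.00116 / (78 * 8.854e-12)
zeta = 0.038464 V = 38.46 mV

38.46


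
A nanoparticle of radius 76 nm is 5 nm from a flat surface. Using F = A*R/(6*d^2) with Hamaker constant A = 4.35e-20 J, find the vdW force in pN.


Convert to SI: R = 76 nm = 7.6e-08 m, d = 5 nm = 5e-09 m
F = A * R / (6 * d^2)
F = 4.35e-20 * 7.6e-08 / (6 * (5e-09)^2)
F = 2.204e-11 N = 22.04 pN

22.04


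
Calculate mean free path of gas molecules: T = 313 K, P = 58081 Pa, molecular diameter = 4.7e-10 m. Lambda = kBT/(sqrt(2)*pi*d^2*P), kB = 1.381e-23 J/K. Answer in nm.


Mean free path: lambda = kB*T / (sqrt(2) * pi * d^2 * P)
lambda = 1.381e-23 * 313 / (sqrt(2) * pi * (4.7e-10)^2 * 58081)
lambda = 7.58304e-08 m
lambda = 75.83 nm

75.83


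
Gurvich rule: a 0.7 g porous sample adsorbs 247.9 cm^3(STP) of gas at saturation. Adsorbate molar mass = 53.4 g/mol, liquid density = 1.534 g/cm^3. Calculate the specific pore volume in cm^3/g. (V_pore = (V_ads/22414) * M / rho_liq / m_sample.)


Moles adsorbed n = V_ads / 22414 = 247.9 / 22414 = 1.106005e-02 mol
Liquid volume V_liq = n * M / rho_liq = 1.106005e-02 * 53.4 / 1.534 = 0.38501 cm^3
Specific pore volume V_pore = V_liq / m_sample = 0.38501 / 0.7
V_pore = 0.55 cm^3/g

0.55


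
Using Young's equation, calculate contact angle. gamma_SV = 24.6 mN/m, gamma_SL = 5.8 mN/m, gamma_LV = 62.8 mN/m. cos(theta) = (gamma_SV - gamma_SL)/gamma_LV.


cos(theta) = (gamma_SV - gamma_SL) / gamma_LV
cos(theta) = (24.6 - 5.8) / 62.8
cos(theta) = 0.299363
theta = arccos(0.299363) = 72.58 degrees

72.58


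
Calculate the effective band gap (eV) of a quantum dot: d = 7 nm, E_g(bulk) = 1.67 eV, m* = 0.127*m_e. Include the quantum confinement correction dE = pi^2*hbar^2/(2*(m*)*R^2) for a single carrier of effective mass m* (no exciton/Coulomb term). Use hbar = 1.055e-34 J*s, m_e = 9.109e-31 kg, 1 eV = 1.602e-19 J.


Radius R = 7/2 nm = 3.5e-09 m
Confinement energy dE = pi^2 * hbar^2 / (2 * m_eff * m_e * R^2)
dE = pi^2 * (1.055e-34)^2 / (2 * 0.127 * 9.109e-31 * (3.5e-09)^2) J, divided by 1.602e-19 J/eV
dE = 0.2419 eV
Total band gap = E_g(bulk) + dE = 1.67 + 0.2419 = 1.9119 eV

1.9119


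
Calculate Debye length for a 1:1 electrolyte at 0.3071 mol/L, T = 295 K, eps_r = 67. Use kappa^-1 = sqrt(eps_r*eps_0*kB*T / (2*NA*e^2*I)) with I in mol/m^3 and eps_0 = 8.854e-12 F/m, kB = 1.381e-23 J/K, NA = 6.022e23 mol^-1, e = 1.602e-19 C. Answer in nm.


Ionic strength I = 0.3071 * 1^2 * 1000 = 307.1 mol/m^3
kappa^-1 = sqrt(67 * 8.854e-12 * 1.381e-23 * 295 / (2 * 6.022e23 * (1.602e-19)^2 * 307.1))
kappa^-1 = 0.505 nm

0.505


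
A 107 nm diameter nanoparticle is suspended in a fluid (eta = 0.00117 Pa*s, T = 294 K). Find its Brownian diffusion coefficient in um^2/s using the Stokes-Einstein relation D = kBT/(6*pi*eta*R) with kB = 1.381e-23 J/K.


Radius R = 107/2 = 53.5 nm = 5.35e-08 m
D = kB*T / (6*pi*eta*R)
D = 1.381e-23 * 294 / (6 * pi * 0.00117 * 5.35e-08)
D = 3.44112e-12 m^2/s = 3.441 um^2/s

3.441


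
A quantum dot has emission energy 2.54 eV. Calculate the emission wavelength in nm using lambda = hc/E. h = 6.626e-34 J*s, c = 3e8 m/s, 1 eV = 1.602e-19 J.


Convert energy: E = 2.54 eV = 2.54 * 1.602e-19 = 4.06908e-19 J
lambda = h*c / E = 6.626e-34 * 3e8 / 4.06908e-19
lambda = 4.88513e-07 m = 488.5 nm

488.5


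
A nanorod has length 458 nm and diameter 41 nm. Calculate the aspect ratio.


Aspect ratio AR = length / diameter
AR = 458 / 41
AR = 11.17

11.17


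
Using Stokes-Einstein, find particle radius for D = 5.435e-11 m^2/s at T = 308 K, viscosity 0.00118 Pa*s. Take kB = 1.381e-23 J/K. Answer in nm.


Stokes-Einstein: R = kB*T / (6*pi*eta*D)
R = 1.381e-23 * 308 / (6 * pi * 0.00118 * 5.435e-11)
R = 3.51853e-09 m = 3.52 nm

3.52


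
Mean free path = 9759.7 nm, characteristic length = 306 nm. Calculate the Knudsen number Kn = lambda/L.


Knudsen number Kn = lambda / L
Kn = 9759.7 / 306
Kn = 31.8944

31.8944


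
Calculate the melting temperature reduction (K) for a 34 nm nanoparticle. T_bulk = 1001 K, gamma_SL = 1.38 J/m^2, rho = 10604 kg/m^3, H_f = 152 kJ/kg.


Radius R = 34/2 = 17 nm = 1.7e-08 m
Convert H_f = 152 kJ/kg = 152000 J/kg
dT = 2 * gamma_SL * T_bulk / (rho * H_f * R)
dT = 2 * 1.38 * 1001 / (10604 * 152000 * 1.7e-08)
dT = 100.8 K

100.8


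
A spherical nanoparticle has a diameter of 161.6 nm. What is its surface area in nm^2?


Radius r = 161.6/2 = 80.8 nm
Surface area SA = 4 * pi * r^2
SA = 4 * pi * (80.8)^2
SA = 82041.31 nm^2

82041.31


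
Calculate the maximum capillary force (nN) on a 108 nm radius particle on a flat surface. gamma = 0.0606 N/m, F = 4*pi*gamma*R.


Convert radius: R = 108 nm = 1.08e-07 m
F = 4 * pi * gamma * R
F = 4 * pi * 0.0606 * 1.08e-07
F = 8.22444e-08 N = 82.2444 nN

82.2444


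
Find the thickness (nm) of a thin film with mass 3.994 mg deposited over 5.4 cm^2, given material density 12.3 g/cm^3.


Convert: m = 3.994 mg = 3.9940e-06 kg, A = 5.4 cm^2 = 5.4000e-04 m^2, rho = 12.3 g/cm^3 = 12300 kg/m^3
t = m / (A * rho)
t = 3.9940e-06 / (5.4000e-04 * 12300)
t = 6.0132e-07 m = 601.3 nm

601.3


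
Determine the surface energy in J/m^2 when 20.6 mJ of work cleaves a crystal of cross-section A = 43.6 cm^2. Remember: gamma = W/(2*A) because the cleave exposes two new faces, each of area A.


Convert: A = 43.6 cm^2 = 0.00436 m^2, W = 20.6 mJ = 0.0206 J
Cleaving exposes two faces of area A, so total new surface = 2*A and gamma = W / (2*A)
gamma = 0.0206 / (2 * 0.00436)
gamma = 2.362 J/m^2

2.362


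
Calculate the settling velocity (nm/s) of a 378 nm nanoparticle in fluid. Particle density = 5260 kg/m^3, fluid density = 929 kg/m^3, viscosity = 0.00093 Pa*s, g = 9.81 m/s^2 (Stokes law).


Radius R = 378/2 nm = 1.89e-07 m
Density difference = 5260 - 929 = 4331 kg/m^3
v = 2 * R^2 * (rho_p - rho_f) * g / (9 * eta)
v = 2 * (1.89e-07)^2 * 4331 * 9.81 / (9 * 0.00093)
v = 3.62648e-07 m/s = 362.648 nm/s

362.648


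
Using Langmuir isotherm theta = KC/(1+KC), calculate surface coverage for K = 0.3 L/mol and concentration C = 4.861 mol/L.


Langmuir isotherm: theta = K*C / (1 + K*C)
K*C = 0.3 * 4.861 = 1.4583
theta = 1.4583 / (1 + 1.4583) = 1.4583 / 2.4583
theta = 0.5932

0.5932


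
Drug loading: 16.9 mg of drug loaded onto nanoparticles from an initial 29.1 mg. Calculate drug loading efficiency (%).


Drug loading efficiency = (drug loaded / drug initial) * 100
DLE = 16.9 / 29.1 * 100
DLE = 0.5808 * 100
DLE = 58.08%

58.08


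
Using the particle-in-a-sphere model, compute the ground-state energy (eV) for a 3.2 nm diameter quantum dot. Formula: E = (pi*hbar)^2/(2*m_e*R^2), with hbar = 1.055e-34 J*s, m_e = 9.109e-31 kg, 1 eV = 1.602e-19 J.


Radius R = 3.2/2 = 1.6 nm = 1.6e-09 m
E = (pi * 1.055e-34)^2 / (2 * 9.109e-31 * (1.6e-09)^2)
E(J) = 2.3554e-20
E = E(J) / 1.602e-19 = 0.147 eV

0.147


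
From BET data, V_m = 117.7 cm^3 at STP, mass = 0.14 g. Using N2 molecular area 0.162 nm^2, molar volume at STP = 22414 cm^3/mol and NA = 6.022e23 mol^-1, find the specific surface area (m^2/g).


Number of moles in monolayer = V_m / 22414 = 117.7 / 22414 = 0.00525118
Number of molecules = moles * NA = 0.00525118 * 6.022e23
SA = molecules * sigma / mass
SA = (117.7 / 22414) * 6.022e23 * 0.162e-18 / 0.14
SA = 3659.2 m^2/g

3659.2


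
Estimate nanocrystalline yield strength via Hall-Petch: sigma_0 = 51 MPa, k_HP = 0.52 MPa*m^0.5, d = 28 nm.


d = 28 nm = 2.8e-08 m
sqrt(d) = 0.000167332
Hall-Petch contribution = k / sqrt(d) = 0.52 / 0.000167332 = 3107.6 MPa
sigma = sigma_0 + k/sqrt(d) = 51 + 3107.6 = 3158.6 MPa

3158.6


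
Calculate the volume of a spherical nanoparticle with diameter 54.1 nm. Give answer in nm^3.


Radius r = 54.1/2 = 27.05 nm
Volume V = (4/3) * pi * r^3
V = (4/3) * pi * (27.05)^3
V = 82906.85 nm^3

82906.85


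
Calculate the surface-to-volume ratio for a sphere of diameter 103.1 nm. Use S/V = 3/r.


Radius r = 103.1/2 = 51.55 nm
S/V = 3 / r = 3 / 51.55
S/V = 0.0582 nm^-1

0.0582


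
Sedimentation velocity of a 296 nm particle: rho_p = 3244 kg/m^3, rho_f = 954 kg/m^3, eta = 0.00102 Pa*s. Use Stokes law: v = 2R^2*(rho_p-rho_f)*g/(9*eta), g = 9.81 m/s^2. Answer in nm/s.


Radius R = 296/2 nm = 1.48e-07 m
Density difference = 3244 - 954 = 2290 kg/m^3
v = 2 * R^2 * (rho_p - rho_f) * g / (9 * eta)
v = 2 * (1.48e-07)^2 * 2290 * 9.81 / (9 * 0.00102)
v = 1.07205e-07 m/s = 107.205 nm/s

107.205


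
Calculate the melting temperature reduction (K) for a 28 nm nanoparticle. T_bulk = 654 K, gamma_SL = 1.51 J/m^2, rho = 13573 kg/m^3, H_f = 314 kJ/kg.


Radius R = 28/2 = 14 nm = 1.4e-08 m
Convert H_f = 314 kJ/kg = 314000 J/kg
dT = 2 * gamma_SL * T_bulk / (rho * H_f * R)
dT = 2 * 1.51 * 654 / (13573 * 314000 * 1.4e-08)
dT = 33.1 K

33.1


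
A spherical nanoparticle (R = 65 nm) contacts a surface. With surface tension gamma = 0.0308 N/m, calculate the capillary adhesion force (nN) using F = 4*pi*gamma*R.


Convert radius: R = 65 nm = 6.5e-08 m
F = 4 * pi * gamma * R
F = 4 * pi * 0.0308 * 6.5e-08
F = 2.51579e-08 N = 25.1579 nN

25.1579


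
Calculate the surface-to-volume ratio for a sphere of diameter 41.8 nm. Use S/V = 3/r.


Radius r = 41.8/2 = 20.9 nm
S/V = 3 / r = 3 / 20.9
S/V = 0.1435 nm^-1

0.1435


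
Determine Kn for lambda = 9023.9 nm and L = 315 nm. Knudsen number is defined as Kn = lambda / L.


Knudsen number Kn = lambda / L
Kn = 9023.9 / 315
Kn = 28.6473

28.6473


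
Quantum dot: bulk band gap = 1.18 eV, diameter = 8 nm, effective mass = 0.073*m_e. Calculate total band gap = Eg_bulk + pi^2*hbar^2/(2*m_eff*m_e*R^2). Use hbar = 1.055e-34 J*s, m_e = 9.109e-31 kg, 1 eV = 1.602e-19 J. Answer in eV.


Radius R = 8/2 nm = 4e-09 m
Confinement energy dE = pi^2 * hbar^2 / (2 * m_eff * m_e * R^2)
dE = pi^2 * (1.055e-34)^2 / (2 * 0.073 * 9.109e-31 * (4e-09)^2) J, divided by 1.602e-19 J/eV
dE = 0.3223 eV
Total band gap = E_g(bulk) + dE = 1.18 + 0.3223 = 1.5023 eV

1.5023


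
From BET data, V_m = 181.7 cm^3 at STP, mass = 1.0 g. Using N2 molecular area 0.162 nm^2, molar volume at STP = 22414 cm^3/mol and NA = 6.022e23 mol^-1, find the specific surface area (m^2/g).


Number of moles in monolayer = V_m / 22414 = 181.7 / 22414 = 0.00810654
Number of molecules = moles * NA = 0.00810654 * 6.022e23
SA = molecules * sigma / mass
SA = (181.7 / 22414) * 6.022e23 * 0.162e-18 / 1.0
SA = 790.8 m^2/g

790.8


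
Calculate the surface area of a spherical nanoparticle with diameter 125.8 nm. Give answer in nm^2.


Radius r = 125.8/2 = 62.9 nm
Surface area SA = 4 * pi * r^2
SA = 4 * pi * (62.9)^2
SA = 49717.71 nm^2

49717.71


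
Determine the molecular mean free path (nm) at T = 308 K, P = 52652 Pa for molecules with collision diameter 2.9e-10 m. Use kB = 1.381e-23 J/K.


Mean free path: lambda = kB*T / (sqrt(2) * pi * d^2 * P)
lambda = 1.381e-23 * 308 / (sqrt(2) * pi * (2.9e-10)^2 * 52652)
lambda = 2.16206e-07 m
lambda = 216.21 nm

216.21


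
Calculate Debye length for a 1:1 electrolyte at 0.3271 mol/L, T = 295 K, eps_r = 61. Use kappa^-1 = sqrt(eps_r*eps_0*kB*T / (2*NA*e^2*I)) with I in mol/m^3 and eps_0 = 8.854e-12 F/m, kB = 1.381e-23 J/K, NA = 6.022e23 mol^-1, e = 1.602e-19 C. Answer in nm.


Ionic strength I = 0.3271 * 1^2 * 1000 = 327.1 mol/m^3
kappa^-1 = sqrt(61 * 8.854e-12 * 1.381e-23 * 295 / (2 * 6.022e23 * (1.602e-19)^2 * 327.1))
kappa^-1 = 0.467 nm

0.467


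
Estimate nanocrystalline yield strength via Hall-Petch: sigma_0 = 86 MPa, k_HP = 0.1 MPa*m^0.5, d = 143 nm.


d = 143 nm = 1.43e-07 m
sqrt(d) = 0.0003781534
Hall-Petch contribution = k / sqrt(d) = 0.1 / 0.0003781534 = 264.4 MPa
sigma = sigma_0 + k/sqrt(d) = 86 + 264.4 = 350.4 MPa

350.4


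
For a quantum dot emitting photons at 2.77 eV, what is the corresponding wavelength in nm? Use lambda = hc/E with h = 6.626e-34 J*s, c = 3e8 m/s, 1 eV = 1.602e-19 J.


Convert energy: E = 2.77 eV = 2.77 * 1.602e-19 = 4.43754e-19 J
lambda = h*c / E = 6.626e-34 * 3e8 / 4.43754e-19
lambda = 4.47951e-07 m = 448.0 nm

448.0


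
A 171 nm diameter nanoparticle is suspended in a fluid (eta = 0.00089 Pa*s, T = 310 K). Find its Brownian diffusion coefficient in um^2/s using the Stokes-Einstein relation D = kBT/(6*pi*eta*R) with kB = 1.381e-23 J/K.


Radius R = 171/2 = 85.5 nm = 8.55e-08 m
D = kB*T / (6*pi*eta*R)
D = 1.381e-23 * 310 / (6 * pi * 0.00089 * 8.55e-08)
D = 2.98468e-12 m^2/s = 2.985 um^2/s

2.985


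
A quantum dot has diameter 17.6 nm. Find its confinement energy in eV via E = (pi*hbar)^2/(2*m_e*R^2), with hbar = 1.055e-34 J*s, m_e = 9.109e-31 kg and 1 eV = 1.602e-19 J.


Radius R = 17.6/2 = 8.8 nm = 8.8e-09 m
E = (pi * 1.055e-34)^2 / (2 * 9.109e-31 * (8.8e-09)^2)
E(J) = 7.78643e-22
E = E(J) / 1.602e-19 = 0.0049 eV

0.0049


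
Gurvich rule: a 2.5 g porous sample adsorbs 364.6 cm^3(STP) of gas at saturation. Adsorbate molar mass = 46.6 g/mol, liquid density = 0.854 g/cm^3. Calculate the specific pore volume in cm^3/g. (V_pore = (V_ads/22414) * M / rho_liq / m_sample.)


Moles adsorbed n = V_ads / 22414 = 364.6 / 22414 = 1.626662e-02 mol
Liquid volume V_liq = n * M / rho_liq = 1.626662e-02 * 46.6 / 0.854 = 0.88762 cm^3
Specific pore volume V_pore = V_liq / m_sample = 0.88762 / 2.5
V_pore = 0.355 cm^3/g

0.355


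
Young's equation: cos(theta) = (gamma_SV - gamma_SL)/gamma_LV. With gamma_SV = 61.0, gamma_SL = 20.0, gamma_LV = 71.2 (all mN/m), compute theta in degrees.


cos(theta) = (gamma_SV - gamma_SL) / gamma_LV
cos(theta) = (61.0 - 20.0) / 71.2
cos(theta) = 0.575843
theta = arccos(0.575843) = 54.84 degrees

54.84


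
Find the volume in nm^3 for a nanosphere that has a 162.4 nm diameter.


Radius r = 162.4/2 = 81.2 nm
Volume V = (4/3) * pi * r^3
V = (4/3) * pi * (81.2)^3
V = 2242625.2 nm^3

2242625.2


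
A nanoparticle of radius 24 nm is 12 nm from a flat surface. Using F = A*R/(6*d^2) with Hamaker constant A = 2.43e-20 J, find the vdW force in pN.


Convert to SI: R = 24 nm = 2.4e-08 m, d = 12 nm = 1.2e-08 m
F = A * R / (6 * d^2)
F = 2.43e-20 * 2.4e-08 / (6 * (1.2e-08)^2)
F = 6.75e-13 N = 0.675 pN

0.675


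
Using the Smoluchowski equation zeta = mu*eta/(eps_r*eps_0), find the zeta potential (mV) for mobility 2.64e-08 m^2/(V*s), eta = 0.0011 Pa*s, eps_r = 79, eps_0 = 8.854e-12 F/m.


Smoluchowski equation: zeta = mu * eta / (eps_r * eps_0)
zeta = 2.64e-08 * 0.0011 / (79 * 8.854e-12)
zeta = 0.041517 V = 41.52 mV

41.52


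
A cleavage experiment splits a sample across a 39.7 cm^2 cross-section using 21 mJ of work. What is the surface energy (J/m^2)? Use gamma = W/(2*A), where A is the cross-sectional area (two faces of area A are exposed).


Convert: A = 39.7 cm^2 = 0.00397 m^2, W = 21 mJ = 0.021 J
Cleaving exposes two faces of area A, so total new surface = 2*A and gamma = W / (2*A)
gamma = 0.021 / (2 * 0.00397)
gamma = 2.645 J/m^2

2.645


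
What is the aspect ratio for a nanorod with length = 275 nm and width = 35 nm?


Aspect ratio AR = length / diameter
AR = 275 / 35
AR = 7.86

7.86


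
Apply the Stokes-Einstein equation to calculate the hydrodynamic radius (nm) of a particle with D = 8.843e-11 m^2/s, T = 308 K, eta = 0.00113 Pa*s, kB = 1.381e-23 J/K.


Stokes-Einstein: R = kB*T / (6*pi*eta*D)
R = 1.381e-23 * 308 / (6 * pi * 0.00113 * 8.843e-11)
R = 2.25821e-09 m = 2.26 nm

2.26


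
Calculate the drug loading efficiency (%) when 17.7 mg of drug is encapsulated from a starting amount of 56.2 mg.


Drug loading efficiency = (drug loaded / drug initial) * 100
DLE = 17.7 / 56.2 * 100
DLE = 0.3149 * 100
DLE = 31.49%

31.49


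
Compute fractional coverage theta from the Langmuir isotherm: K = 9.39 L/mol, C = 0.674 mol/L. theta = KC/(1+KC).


Langmuir isotherm: theta = K*C / (1 + K*C)
K*C = 9.39 * 0.674 = 6.32886
theta = 6.32886 / (1 + 6.32886) = 6.32886 / 7.32886
theta = 0.8636

0.8636


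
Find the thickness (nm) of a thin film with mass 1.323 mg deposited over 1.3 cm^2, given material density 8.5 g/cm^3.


Convert: m = 1.323 mg = 1.3230e-06 kg, A = 1.3 cm^2 = 1.3000e-04 m^2, rho = 8.5 g/cm^3 = 8500 kg/m^3
t = m / (A * rho)
t = 1.3230e-06 / (1.3000e-04 * 8500)
t = 1.1973e-06 m = 1197.3 nm

1197.3


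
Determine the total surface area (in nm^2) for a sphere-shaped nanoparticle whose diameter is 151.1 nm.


Radius r = 151.1/2 = 75.55 nm
Surface area SA = 4 * pi * r^2
SA = 4 * pi * (75.55)^2
SA = 71726.36 nm^2

71726.36


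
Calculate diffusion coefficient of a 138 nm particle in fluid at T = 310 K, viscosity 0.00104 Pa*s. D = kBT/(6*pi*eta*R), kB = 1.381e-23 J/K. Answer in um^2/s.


Radius R = 138/2 = 69 nm = 6.9e-08 m
D = kB*T / (6*pi*eta*R)
D = 1.381e-23 * 310 / (6 * pi * 0.00104 * 6.9e-08)
D = 3.16499e-12 m^2/s = 3.165 um^2/s

3.165


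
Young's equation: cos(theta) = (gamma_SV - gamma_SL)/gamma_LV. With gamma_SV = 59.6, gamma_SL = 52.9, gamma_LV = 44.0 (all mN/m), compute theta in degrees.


cos(theta) = (gamma_SV - gamma_SL) / gamma_LV
cos(theta) = (59.6 - 52.9) / 44.0
cos(theta) = 0.152273
theta = arccos(0.152273) = 81.24 degrees

81.24


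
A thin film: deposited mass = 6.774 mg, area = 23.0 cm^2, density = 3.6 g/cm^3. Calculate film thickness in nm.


Convert: m = 6.774 mg = 6.7740e-06 kg, A = 23.0 cm^2 = 2.3000e-03 m^2, rho = 3.6 g/cm^3 = 3600 kg/m^3
t = m / (A * rho)
t = 6.7740e-06 / (2.3000e-03 * 3600)
t = 8.1812e-07 m = 818.1 nm

818.1


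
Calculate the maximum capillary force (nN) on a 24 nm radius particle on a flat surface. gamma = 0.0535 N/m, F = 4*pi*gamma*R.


Convert radius: R = 24 nm = 2.4e-08 m
F = 4 * pi * gamma * R
F = 4 * pi * 0.0535 * 2.4e-08
F = 1.61352e-08 N = 16.1352 nN

16.1352


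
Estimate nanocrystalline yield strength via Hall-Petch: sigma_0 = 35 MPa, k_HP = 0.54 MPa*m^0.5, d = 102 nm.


d = 102 nm = 1.02e-07 m
sqrt(d) = 0.0003193744
Hall-Petch contribution = k / sqrt(d) = 0.54 / 0.0003193744 = 1690.8 MPa
sigma = sigma_0 + k/sqrt(d) = 35 + 1690.8 = 1725.8 MPa

1725.8


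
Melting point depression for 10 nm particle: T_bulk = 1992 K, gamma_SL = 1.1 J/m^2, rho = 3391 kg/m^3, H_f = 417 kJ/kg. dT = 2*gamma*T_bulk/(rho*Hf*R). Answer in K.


Radius R = 10/2 = 5 nm = 5e-09 m
Convert H_f = 417 kJ/kg = 417000 J/kg
dT = 2 * gamma_SL * T_bulk / (rho * H_f * R)
dT = 2 * 1.1 * 1992 / (3391 * 417000 * 5e-09)
dT = 619.8 K

619.8


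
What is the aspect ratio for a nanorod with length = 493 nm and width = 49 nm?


Aspect ratio AR = length / diameter
AR = 493 / 49
AR = 10.06

10.06


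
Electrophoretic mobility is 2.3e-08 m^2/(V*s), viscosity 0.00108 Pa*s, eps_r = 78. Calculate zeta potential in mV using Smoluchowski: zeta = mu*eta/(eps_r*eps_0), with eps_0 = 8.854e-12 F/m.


Smoluchowski equation: zeta = mu * eta / (eps_r * eps_0)
zeta = 2.3e-08 * 0.00108 / (78 * 8.854e-12)
zeta = 0.035968 V = 35.97 mV

35.97
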